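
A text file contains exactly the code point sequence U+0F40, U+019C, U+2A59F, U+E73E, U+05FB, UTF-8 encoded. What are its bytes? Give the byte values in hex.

U+0F40: 3-byte form → E0 BD 80.
U+019C: 2-byte form → C6 9C.
U+2A59F: 4-byte form → F0 AA 96 9F.
U+E73E: 3-byte form → EE 9C BE.
U+05FB: 2-byte form → D7 BB.
Concatenated (14 bytes): E0 BD 80 C6 9C F0 AA 96 9F EE 9C BE D7 BB.

E0 BD 80 C6 9C F0 AA 96 9F EE 9C BE D7 BB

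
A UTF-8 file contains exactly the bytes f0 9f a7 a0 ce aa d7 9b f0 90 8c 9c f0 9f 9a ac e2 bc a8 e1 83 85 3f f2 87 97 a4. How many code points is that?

9

Byte at offset 0: 0xF0 = 11110000 → 4-byte char (#1). Advance 4.
Byte at offset 4: 0xCE = 11001110 → 2-byte char (#2). Advance 2.
Byte at offset 6: 0xD7 = 11010111 → 2-byte char (#3). Advance 2.
Byte at offset 8: 0xF0 = 11110000 → 4-byte char (#4). Advance 4.
Byte at offset 12: 0xF0 = 11110000 → 4-byte char (#5). Advance 4.
Byte at offset 16: 0xE2 = 11100010 → 3-byte char (#6). Advance 3.
Byte at offset 19: 0xE1 = 11100001 → 3-byte char (#7). Advance 3.
Byte at offset 22: 0x3F = 00111111 → 1-byte char (#8). Advance 1.
Byte at offset 23: 0xF2 = 11110010 → 4-byte char (#9). Advance 4.
Reached end at offset 27 after 9 code points.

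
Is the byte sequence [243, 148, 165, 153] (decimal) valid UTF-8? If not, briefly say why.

valid

Leading byte 0xF3 = 11110011 → 4-byte form.
Continuation bytes 0x94=10010100, 0xA5=10100101, 0x99=10011001 all match 10xxxxxx.
Decoded value 0xD4959 is ≥ 0x10000 (shortest form) and not a surrogate.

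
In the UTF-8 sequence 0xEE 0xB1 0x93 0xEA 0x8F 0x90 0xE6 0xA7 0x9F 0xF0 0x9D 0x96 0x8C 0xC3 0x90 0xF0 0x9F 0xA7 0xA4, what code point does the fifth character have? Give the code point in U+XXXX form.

U+00D0

Offset 0: leading byte 0xEE = 11101110 → 3-byte char #1 = EE B1 93.
Offset 3: leading byte 0xEA = 11101010 → 3-byte char #2 = EA 8F 90.
Offset 6: leading byte 0xE6 = 11100110 → 3-byte char #3 = E6 A7 9F.
Offset 9: leading byte 0xF0 = 11110000 → 4-byte char #4 = F0 9D 96 8C.
Offset 13: leading byte 0xC3 = 11000011 → 2-byte char #5 = C3 90.
Leading byte 0xC3 = 11000011 matches 110xxxxx → 2-byte sequence.
Byte 1: 0xC3 = 11000011, payload 00011 (5 bits).
Byte 2: 0x90 = 10010000 (10xxxxxx ✓), payload 010000.
Concatenate: 00011010000 = 0xD0 (11 bits → U+00D0).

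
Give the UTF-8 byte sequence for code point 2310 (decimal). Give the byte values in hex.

E0 A4 86

U+0906 = 0x906 = 2310 decimal. In range U+0800–U+FFFF → 3-byte form: 1110xxxx 10xxxxxx 10xxxxxx.
Binary (16 bits): 0000100100000110.
Split 4+6+6: 0000 | 100100 | 000110.
Byte 1: 11100000 = 0xE0.
Byte 2: 10100100 = 0xA4.
Byte 3: 10000110 = 0x86.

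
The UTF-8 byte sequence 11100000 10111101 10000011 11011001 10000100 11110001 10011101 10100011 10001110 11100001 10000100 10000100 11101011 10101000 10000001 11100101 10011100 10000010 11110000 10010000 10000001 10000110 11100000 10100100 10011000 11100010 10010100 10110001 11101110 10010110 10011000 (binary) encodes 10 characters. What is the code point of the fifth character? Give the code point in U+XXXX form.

Offset 0: leading byte 0xE0 = 11100000 → 3-byte char #1 = E0 BD 83.
Offset 3: leading byte 0xD9 = 11011001 → 2-byte char #2 = D9 84.
Offset 5: leading byte 0xF1 = 11110001 → 4-byte char #3 = F1 9D A3 8E.
Offset 9: leading byte 0xE1 = 11100001 → 3-byte char #4 = E1 84 84.
Offset 12: leading byte 0xEB = 11101011 → 3-byte char #5 = EB A8 81.
Leading byte 0xEB = 11101011 matches 1110xxxx → 3-byte sequence.
Byte 1: 0xEB = 11101011, payload 1011 (4 bits).
Byte 2: 0xA8 = 10101000 (10xxxxxx ✓), payload 101000.
Byte 3: 0x81 = 10000001 (10xxxxxx ✓), payload 000001.
Concatenate: 1011101000000001 = 0xBA01 (16 bits → U+BA01).

U+BA01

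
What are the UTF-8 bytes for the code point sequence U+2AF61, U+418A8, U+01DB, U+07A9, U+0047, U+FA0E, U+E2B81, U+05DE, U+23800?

U+2AF61: 4-byte form → F0 AA BD A1.
U+418A8: 4-byte form → F1 81 A2 A8.
U+01DB: 2-byte form → C7 9B.
U+07A9: 2-byte form → DE A9.
U+0047: 1-byte form → 47.
U+FA0E: 3-byte form → EF A8 8E.
U+E2B81: 4-byte form → F3 A2 AE 81.
U+05DE: 2-byte form → D7 9E.
U+23800: 4-byte form → F0 A3 A0 80.
Concatenated (26 bytes): F0 AA BD A1 F1 81 A2 A8 C7 9B DE A9 47 EF A8 8E F3 A2 AE 81 D7 9E F0 A3 A0 80.

F0 AA BD A1 F1 81 A2 A8 C7 9B DE A9 47 EF A8 8E F3 A2 AE 81 D7 9E F0 A3 A0 80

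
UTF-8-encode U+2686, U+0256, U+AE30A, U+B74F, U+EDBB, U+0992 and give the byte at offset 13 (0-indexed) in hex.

0xB6

U+2686 → 3-byte form E2 9A 86 at offsets 0–2.
U+0256 → 2-byte form C9 96 at offsets 3–4.
U+AE30A → 4-byte form F2 AE 8C 8A at offsets 5–8.
U+B74F → 3-byte form EB 9D 8F at offsets 9–11.
U+EDBB → 3-byte form EE B6 BB at offsets 12–14.
Offset 13 falls in char 5's range; it's byte 2 of EE B6 BB = 0xB6.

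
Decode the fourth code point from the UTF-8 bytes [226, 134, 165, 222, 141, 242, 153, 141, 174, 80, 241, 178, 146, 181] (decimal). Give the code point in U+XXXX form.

U+0050

Offset 0: leading byte 0xE2 = 11100010 → 3-byte char #1 = E2 86 A5.
Offset 3: leading byte 0xDE = 11011110 → 2-byte char #2 = DE 8D.
Offset 5: leading byte 0xF2 = 11110010 → 4-byte char #3 = F2 99 8D AE.
Offset 9: leading byte 0x50 = 01010000 → 1-byte char #4 = 50.
Leading byte 0x50 = 01010000 matches 0xxxxxxx → 1-byte sequence.
Byte 1: 0x50 = 01010000, payload 1010000 (7 bits).
Concatenate: 1010000 = 0x50 (7 bits → U+0050).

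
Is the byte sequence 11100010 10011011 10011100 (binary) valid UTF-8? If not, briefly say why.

valid

Leading byte 0xE2 = 11100010 → 3-byte form.
Continuation bytes 0x9B=10011011, 0x9C=10011100 all match 10xxxxxx.
Decoded value 0x26DC is ≥ 0x800 (shortest form) and not a surrogate.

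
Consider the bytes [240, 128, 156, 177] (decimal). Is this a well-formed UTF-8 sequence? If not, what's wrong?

Leading byte 0xF0 = 11110000 → 4-byte form.
Continuation bytes all match 10xxxxxx. Payload decodes to 0x731.
But 0x731 < 0x10000, the minimum for a 4-byte sequence — this is an overlong encoding.

invalid (overlong encoding)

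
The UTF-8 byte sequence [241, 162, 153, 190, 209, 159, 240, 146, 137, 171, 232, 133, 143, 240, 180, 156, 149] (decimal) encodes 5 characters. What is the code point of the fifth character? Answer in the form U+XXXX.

U+34715

Offset 0: leading byte 0xF1 = 11110001 → 4-byte char #1 = F1 A2 99 BE.
Offset 4: leading byte 0xD1 = 11010001 → 2-byte char #2 = D1 9F.
Offset 6: leading byte 0xF0 = 11110000 → 4-byte char #3 = F0 92 89 AB.
Offset 10: leading byte 0xE8 = 11101000 → 3-byte char #4 = E8 85 8F.
Offset 13: leading byte 0xF0 = 11110000 → 4-byte char #5 = F0 B4 9C 95.
Leading byte 0xF0 = 11110000 matches 11110xxx → 4-byte sequence.
Byte 1: 0xF0 = 11110000, payload 000 (3 bits).
Byte 2: 0xB4 = 10110100 (10xxxxxx ✓), payload 110100.
Byte 3: 0x9C = 10011100 (10xxxxxx ✓), payload 011100.
Byte 4: 0x95 = 10010101 (10xxxxxx ✓), payload 010101.
Concatenate: 000110100011100010101 = 0x34715 (21 bits → U+34715).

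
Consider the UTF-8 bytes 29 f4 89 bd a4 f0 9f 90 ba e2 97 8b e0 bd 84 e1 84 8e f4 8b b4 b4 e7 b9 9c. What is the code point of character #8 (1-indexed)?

U+7E5C

Offset 0: leading byte 0x29 = 00101001 → 1-byte char #1 = 29.
Offset 1: leading byte 0xF4 = 11110100 → 4-byte char #2 = F4 89 BD A4.
Offset 5: leading byte 0xF0 = 11110000 → 4-byte char #3 = F0 9F 90 BA.
Offset 9: leading byte 0xE2 = 11100010 → 3-byte char #4 = E2 97 8B.
Offset 12: leading byte 0xE0 = 11100000 → 3-byte char #5 = E0 BD 84.
Offset 15: leading byte 0xE1 = 11100001 → 3-byte char #6 = E1 84 8E.
Offset 18: leading byte 0xF4 = 11110100 → 4-byte char #7 = F4 8B B4 B4.
Offset 22: leading byte 0xE7 = 11100111 → 3-byte char #8 = E7 B9 9C.
Leading byte 0xE7 = 11100111 matches 1110xxxx → 3-byte sequence.
Byte 1: 0xE7 = 11100111, payload 0111 (4 bits).
Byte 2: 0xB9 = 10111001 (10xxxxxx ✓), payload 111001.
Byte 3: 0x9C = 10011100 (10xxxxxx ✓), payload 011100.
Concatenate: 0111111001011100 = 0x7E5C (16 bits → U+7E5C).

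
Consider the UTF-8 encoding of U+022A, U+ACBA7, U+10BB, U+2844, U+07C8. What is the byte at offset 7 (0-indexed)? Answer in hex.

0x82

U+022A → 2-byte form C8 AA at offsets 0–1.
U+ACBA7 → 4-byte form F2 AC AE A7 at offsets 2–5.
U+10BB → 3-byte form E1 82 BB at offsets 6–8.
Offset 7 falls in char 3's range; it's byte 2 of E1 82 BB = 0x82.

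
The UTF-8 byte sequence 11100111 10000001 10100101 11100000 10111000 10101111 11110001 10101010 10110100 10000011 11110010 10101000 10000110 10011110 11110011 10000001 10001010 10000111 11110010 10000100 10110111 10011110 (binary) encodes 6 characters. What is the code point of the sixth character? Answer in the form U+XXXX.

U+84DDE

Offset 0: leading byte 0xE7 = 11100111 → 3-byte char #1 = E7 81 A5.
Offset 3: leading byte 0xE0 = 11100000 → 3-byte char #2 = E0 B8 AF.
Offset 6: leading byte 0xF1 = 11110001 → 4-byte char #3 = F1 AA B4 83.
Offset 10: leading byte 0xF2 = 11110010 → 4-byte char #4 = F2 A8 86 9E.
Offset 14: leading byte 0xF3 = 11110011 → 4-byte char #5 = F3 81 8A 87.
Offset 18: leading byte 0xF2 = 11110010 → 4-byte char #6 = F2 84 B7 9E.
Leading byte 0xF2 = 11110010 matches 11110xxx → 4-byte sequence.
Byte 1: 0xF2 = 11110010, payload 010 (3 bits).
Byte 2: 0x84 = 10000100 (10xxxxxx ✓), payload 000100.
Byte 3: 0xB7 = 10110111 (10xxxxxx ✓), payload 110111.
Byte 4: 0x9E = 10011110 (10xxxxxx ✓), payload 011110.
Concatenate: 010000100110111011110 = 0x84DDE (21 bits → U+84DDE).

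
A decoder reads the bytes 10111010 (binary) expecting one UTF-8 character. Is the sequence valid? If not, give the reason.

Byte 0xBA = 10111010 has the form 10xxxxxx — a continuation byte — but there is no preceding leading byte.

invalid (continuation byte with no leading byte)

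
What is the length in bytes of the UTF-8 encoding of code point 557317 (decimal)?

4

U+88105 = 0x88105. UTF-8 uses 1 byte below 0x80, 2 below 0x800, 3 below 0x10000, 4 up to 0x10FFFF. 0x88105 is in U+10000–U+10FFFF → 4 bytes.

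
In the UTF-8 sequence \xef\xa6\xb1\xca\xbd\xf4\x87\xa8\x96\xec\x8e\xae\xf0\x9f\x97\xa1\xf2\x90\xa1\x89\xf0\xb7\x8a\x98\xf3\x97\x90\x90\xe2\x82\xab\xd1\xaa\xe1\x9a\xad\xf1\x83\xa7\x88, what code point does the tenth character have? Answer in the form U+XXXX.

U+046A

Offset 0: leading byte 0xEF = 11101111 → 3-byte char #1 = EF A6 B1.
Offset 3: leading byte 0xCA = 11001010 → 2-byte char #2 = CA BD.
Offset 5: leading byte 0xF4 = 11110100 → 4-byte char #3 = F4 87 A8 96.
Offset 9: leading byte 0xEC = 11101100 → 3-byte char #4 = EC 8E AE.
Offset 12: leading byte 0xF0 = 11110000 → 4-byte char #5 = F0 9F 97 A1.
Offset 16: leading byte 0xF2 = 11110010 → 4-byte char #6 = F2 90 A1 89.
Offset 20: leading byte 0xF0 = 11110000 → 4-byte char #7 = F0 B7 8A 98.
Offset 24: leading byte 0xF3 = 11110011 → 4-byte char #8 = F3 97 90 90.
Offset 28: leading byte 0xE2 = 11100010 → 3-byte char #9 = E2 82 AB.
Offset 31: leading byte 0xD1 = 11010001 → 2-byte char #10 = D1 AA.
Leading byte 0xD1 = 11010001 matches 110xxxxx → 2-byte sequence.
Byte 1: 0xD1 = 11010001, payload 10001 (5 bits).
Byte 2: 0xAA = 10101010 (10xxxxxx ✓), payload 101010.
Concatenate: 10001101010 = 0x46A (11 bits → U+046A).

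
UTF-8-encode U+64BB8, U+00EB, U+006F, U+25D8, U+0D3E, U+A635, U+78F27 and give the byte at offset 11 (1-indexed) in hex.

0xE0

1-indexed offset 11 is 0-indexed offset 10.
U+64BB8 → 4-byte form F1 A4 AE B8 at offsets 0–3.
U+00EB → 2-byte form C3 AB at offsets 4–5.
U+006F → 1-byte form 6F at offsets 6–6.
U+25D8 → 3-byte form E2 97 98 at offsets 7–9.
U+0D3E → 3-byte form E0 B4 BE at offsets 10–12.
Offset 10 falls in char 5's range; it's byte 1 of E0 B4 BE = 0xE0.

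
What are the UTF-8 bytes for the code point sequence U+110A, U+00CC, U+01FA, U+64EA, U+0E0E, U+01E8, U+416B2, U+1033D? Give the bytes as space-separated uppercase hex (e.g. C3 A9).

U+110A: 3-byte form → E1 84 8A.
U+00CC: 2-byte form → C3 8C.
U+01FA: 2-byte form → C7 BA.
U+64EA: 3-byte form → E6 93 AA.
U+0E0E: 3-byte form → E0 B8 8E.
U+01E8: 2-byte form → C7 A8.
U+416B2: 4-byte form → F1 81 9A B2.
U+1033D: 4-byte form → F0 90 8C BD.
Concatenated (23 bytes): E1 84 8A C3 8C C7 BA E6 93 AA E0 B8 8E C7 A8 F1 81 9A B2 F0 90 8C BD.

E1 84 8A C3 8C C7 BA E6 93 AA E0 B8 8E C7 A8 F1 81 9A B2 F0 90 8C BD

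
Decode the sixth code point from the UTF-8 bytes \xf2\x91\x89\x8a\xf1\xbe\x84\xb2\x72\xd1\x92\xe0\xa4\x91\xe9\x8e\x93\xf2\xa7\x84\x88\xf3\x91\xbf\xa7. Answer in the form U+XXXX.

U+9393

Offset 0: leading byte 0xF2 = 11110010 → 4-byte char #1 = F2 91 89 8A.
Offset 4: leading byte 0xF1 = 11110001 → 4-byte char #2 = F1 BE 84 B2.
Offset 8: leading byte 0x72 = 01110010 → 1-byte char #3 = 72.
Offset 9: leading byte 0xD1 = 11010001 → 2-byte char #4 = D1 92.
Offset 11: leading byte 0xE0 = 11100000 → 3-byte char #5 = E0 A4 91.
Offset 14: leading byte 0xE9 = 11101001 → 3-byte char #6 = E9 8E 93.
Leading byte 0xE9 = 11101001 matches 1110xxxx → 3-byte sequence.
Byte 1: 0xE9 = 11101001, payload 1001 (4 bits).
Byte 2: 0x8E = 10001110 (10xxxxxx ✓), payload 001110.
Byte 3: 0x93 = 10010011 (10xxxxxx ✓), payload 010011.
Concatenate: 1001001110010011 = 0x9393 (16 bits → U+9393).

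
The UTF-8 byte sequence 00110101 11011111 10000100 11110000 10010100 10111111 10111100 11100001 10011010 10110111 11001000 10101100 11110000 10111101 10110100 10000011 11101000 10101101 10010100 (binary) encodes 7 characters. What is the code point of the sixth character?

Offset 0: leading byte 0x35 = 00110101 → 1-byte char #1 = 35.
Offset 1: leading byte 0xDF = 11011111 → 2-byte char #2 = DF 84.
Offset 3: leading byte 0xF0 = 11110000 → 4-byte char #3 = F0 94 BF BC.
Offset 7: leading byte 0xE1 = 11100001 → 3-byte char #4 = E1 9A B7.
Offset 10: leading byte 0xC8 = 11001000 → 2-byte char #5 = C8 AC.
Offset 12: leading byte 0xF0 = 11110000 → 4-byte char #6 = F0 BD B4 83.
Leading byte 0xF0 = 11110000 matches 11110xxx → 4-byte sequence.
Byte 1: 0xF0 = 11110000, payload 000 (3 bits).
Byte 2: 0xBD = 10111101 (10xxxxxx ✓), payload 111101.
Byte 3: 0xB4 = 10110100 (10xxxxxx ✓), payload 110100.
Byte 4: 0x83 = 10000011 (10xxxxxx ✓), payload 000011.
Concatenate: 000111101110100000011 = 0x3DD03 (21 bits → U+3DD03).

U+3DD03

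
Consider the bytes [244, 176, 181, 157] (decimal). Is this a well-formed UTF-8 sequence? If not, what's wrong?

Leading byte 0xF4 = 11110100 → 4-byte form.
Payload = 0x130D5D, which exceeds U+10FFFF, the maximum Unicode code point. (Leading bytes F5–FF, or F4 followed by ≥ 0x90, are invalid.)

invalid (encodes a value above U+10FFFF)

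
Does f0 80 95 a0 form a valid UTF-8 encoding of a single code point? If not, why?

Leading byte 0xF0 = 11110000 → 4-byte form.
Continuation bytes all match 10xxxxxx. Payload decodes to 0x560.
But 0x560 < 0x10000, the minimum for a 4-byte sequence — this is an overlong encoding.

invalid (overlong encoding)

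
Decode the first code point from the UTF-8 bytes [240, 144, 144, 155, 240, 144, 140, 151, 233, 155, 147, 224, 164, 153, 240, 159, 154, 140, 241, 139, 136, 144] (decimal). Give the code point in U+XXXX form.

U+1041B

Offset 0: leading byte 0xF0 = 11110000 → 4-byte char #1 = F0 90 90 9B.
Leading byte 0xF0 = 11110000 matches 11110xxx → 4-byte sequence.
Byte 1: 0xF0 = 11110000, payload 000 (3 bits).
Byte 2: 0x90 = 10010000 (10xxxxxx ✓), payload 010000.
Byte 3: 0x90 = 10010000 (10xxxxxx ✓), payload 010000.
Byte 4: 0x9B = 10011011 (10xxxxxx ✓), payload 011011.
Concatenate: 000010000010000011011 = 0x1041B (21 bits → U+1041B).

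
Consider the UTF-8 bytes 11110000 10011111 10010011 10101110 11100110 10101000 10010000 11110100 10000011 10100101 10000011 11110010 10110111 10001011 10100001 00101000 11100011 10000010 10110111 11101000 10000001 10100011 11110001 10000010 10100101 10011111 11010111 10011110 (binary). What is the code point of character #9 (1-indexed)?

U+05DE

Offset 0: leading byte 0xF0 = 11110000 → 4-byte char #1 = F0 9F 93 AE.
Offset 4: leading byte 0xE6 = 11100110 → 3-byte char #2 = E6 A8 90.
Offset 7: leading byte 0xF4 = 11110100 → 4-byte char #3 = F4 83 A5 83.
Offset 11: leading byte 0xF2 = 11110010 → 4-byte char #4 = F2 B7 8B A1.
Offset 15: leading byte 0x28 = 00101000 → 1-byte char #5 = 28.
Offset 16: leading byte 0xE3 = 11100011 → 3-byte char #6 = E3 82 B7.
Offset 19: leading byte 0xE8 = 11101000 → 3-byte char #7 = E8 81 A3.
Offset 22: leading byte 0xF1 = 11110001 → 4-byte char #8 = F1 82 A5 9F.
Offset 26: leading byte 0xD7 = 11010111 → 2-byte char #9 = D7 9E.
Leading byte 0xD7 = 11010111 matches 110xxxxx → 2-byte sequence.
Byte 1: 0xD7 = 11010111, payload 10111 (5 bits).
Byte 2: 0x9E = 10011110 (10xxxxxx ✓), payload 011110.
Concatenate: 10111011110 = 0x5DE (11 bits → U+05DE).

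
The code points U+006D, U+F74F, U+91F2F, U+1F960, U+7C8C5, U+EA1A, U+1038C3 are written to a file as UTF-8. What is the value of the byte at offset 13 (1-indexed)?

1-indexed offset 13 is 0-indexed offset 12.
U+006D → 1-byte form 6D at offsets 0–0.
U+F74F → 3-byte form EF 9D 8F at offsets 1–3.
U+91F2F → 4-byte form F2 91 BC AF at offsets 4–7.
U+1F960 → 4-byte form F0 9F A5 A0 at offsets 8–11.
U+7C8C5 → 4-byte form F1 BC A3 85 at offsets 12–15.
Offset 12 falls in char 5's range; it's byte 1 of F1 BC A3 85 = 0xF1.

0xF1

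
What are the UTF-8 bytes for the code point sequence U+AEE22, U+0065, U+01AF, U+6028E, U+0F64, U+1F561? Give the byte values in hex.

U+AEE22: 4-byte form → F2 AE B8 A2.
U+0065: 1-byte form → 65.
U+01AF: 2-byte form → C6 AF.
U+6028E: 4-byte form → F1 A0 8A 8E.
U+0F64: 3-byte form → E0 BD A4.
U+1F561: 4-byte form → F0 9F 95 A1.
Concatenated (18 bytes): F2 AE B8 A2 65 C6 AF F1 A0 8A 8E E0 BD A4 F0 9F 95 A1.

F2 AE B8 A2 65 C6 AF F1 A0 8A 8E E0 BD A4 F0 9F 95 A1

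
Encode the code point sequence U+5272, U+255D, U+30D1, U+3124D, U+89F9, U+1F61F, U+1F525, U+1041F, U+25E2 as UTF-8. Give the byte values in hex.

E5 89 B2 E2 95 9D E3 83 91 F0 B1 89 8D E8 A7 B9 F0 9F 98 9F F0 9F 94 A5 F0 90 90 9F E2 97 A2

U+5272: 3-byte form → E5 89 B2.
U+255D: 3-byte form → E2 95 9D.
U+30D1: 3-byte form → E3 83 91.
U+3124D: 4-byte form → F0 B1 89 8D.
U+89F9: 3-byte form → E8 A7 B9.
U+1F61F: 4-byte form → F0 9F 98 9F.
U+1F525: 4-byte form → F0 9F 94 A5.
U+1041F: 4-byte form → F0 90 90 9F.
U+25E2: 3-byte form → E2 97 A2.
Concatenated (31 bytes): E5 89 B2 E2 95 9D E3 83 91 F0 B1 89 8D E8 A7 B9 F0 9F 98 9F F0 9F 94 A5 F0 90 90 9F E2 97 A2.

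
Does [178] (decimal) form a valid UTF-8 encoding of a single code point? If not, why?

invalid (continuation byte with no leading byte)

Byte 0xB2 = 10110010 has the form 10xxxxxx — a continuation byte — but there is no preceding leading byte.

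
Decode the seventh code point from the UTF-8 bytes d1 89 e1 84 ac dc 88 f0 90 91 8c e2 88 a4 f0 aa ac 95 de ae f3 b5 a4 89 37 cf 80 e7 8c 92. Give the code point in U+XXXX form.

Offset 0: leading byte 0xD1 = 11010001 → 2-byte char #1 = D1 89.
Offset 2: leading byte 0xE1 = 11100001 → 3-byte char #2 = E1 84 AC.
Offset 5: leading byte 0xDC = 11011100 → 2-byte char #3 = DC 88.
Offset 7: leading byte 0xF0 = 11110000 → 4-byte char #4 = F0 90 91 8C.
Offset 11: leading byte 0xE2 = 11100010 → 3-byte char #5 = E2 88 A4.
Offset 14: leading byte 0xF0 = 11110000 → 4-byte char #6 = F0 AA AC 95.
Offset 18: leading byte 0xDE = 11011110 → 2-byte char #7 = DE AE.
Leading byte 0xDE = 11011110 matches 110xxxxx → 2-byte sequence.
Byte 1: 0xDE = 11011110, payload 11110 (5 bits).
Byte 2: 0xAE = 10101110 (10xxxxxx ✓), payload 101110.
Concatenate: 11110101110 = 0x7AE (11 bits → U+07AE).

U+07AE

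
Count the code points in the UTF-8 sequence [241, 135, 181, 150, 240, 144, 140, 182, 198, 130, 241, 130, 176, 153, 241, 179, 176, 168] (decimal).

Byte at offset 0: 0xF1 = 11110001 → 4-byte char (#1). Advance 4.
Byte at offset 4: 0xF0 = 11110000 → 4-byte char (#2). Advance 4.
Byte at offset 8: 0xC6 = 11000110 → 2-byte char (#3). Advance 2.
Byte at offset 10: 0xF1 = 11110001 → 4-byte char (#4). Advance 4.
Byte at offset 14: 0xF1 = 11110001 → 4-byte char (#5). Advance 4.
Reached end at offset 18 after 5 code points.

5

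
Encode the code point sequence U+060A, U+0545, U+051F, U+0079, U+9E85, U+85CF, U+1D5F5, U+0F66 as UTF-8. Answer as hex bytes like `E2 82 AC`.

D8 8A D5 85 D4 9F 79 E9 BA 85 E8 97 8F F0 9D 97 B5 E0 BD A6

U+060A: 2-byte form → D8 8A.
U+0545: 2-byte form → D5 85.
U+051F: 2-byte form → D4 9F.
U+0079: 1-byte form → 79.
U+9E85: 3-byte form → E9 BA 85.
U+85CF: 3-byte form → E8 97 8F.
U+1D5F5: 4-byte form → F0 9D 97 B5.
U+0F66: 3-byte form → E0 BD A6.
Concatenated (20 bytes): D8 8A D5 85 D4 9F 79 E9 BA 85 E8 97 8F F0 9D 97 B5 E0 BD A6.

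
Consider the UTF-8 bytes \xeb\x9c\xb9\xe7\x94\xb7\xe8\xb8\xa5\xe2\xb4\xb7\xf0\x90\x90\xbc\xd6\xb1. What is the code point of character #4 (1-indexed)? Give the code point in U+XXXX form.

Offset 0: leading byte 0xEB = 11101011 → 3-byte char #1 = EB 9C B9.
Offset 3: leading byte 0xE7 = 11100111 → 3-byte char #2 = E7 94 B7.
Offset 6: leading byte 0xE8 = 11101000 → 3-byte char #3 = E8 B8 A5.
Offset 9: leading byte 0xE2 = 11100010 → 3-byte char #4 = E2 B4 B7.
Leading byte 0xE2 = 11100010 matches 1110xxxx → 3-byte sequence.
Byte 1: 0xE2 = 11100010, payload 0010 (4 bits).
Byte 2: 0xB4 = 10110100 (10xxxxxx ✓), payload 110100.
Byte 3: 0xB7 = 10110111 (10xxxxxx ✓), payload 110111.
Concatenate: 0010110100110111 = 0x2D37 (16 bits → U+2D37).

U+2D37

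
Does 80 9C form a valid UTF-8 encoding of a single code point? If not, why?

invalid (continuation byte with no leading byte)

Byte 0x80 = 10000000 has the form 10xxxxxx — a continuation byte — but there is no preceding leading byte.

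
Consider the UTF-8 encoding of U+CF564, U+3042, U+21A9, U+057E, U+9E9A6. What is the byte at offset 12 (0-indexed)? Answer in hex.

0xF2

U+CF564 → 4-byte form F3 8F 95 A4 at offsets 0–3.
U+3042 → 3-byte form E3 81 82 at offsets 4–6.
U+21A9 → 3-byte form E2 86 A9 at offsets 7–9.
U+057E → 2-byte form D5 BE at offsets 10–11.
U+9E9A6 → 4-byte form F2 9E A6 A6 at offsets 12–15.
Offset 12 falls in char 5's range; it's byte 1 of F2 9E A6 A6 = 0xF2.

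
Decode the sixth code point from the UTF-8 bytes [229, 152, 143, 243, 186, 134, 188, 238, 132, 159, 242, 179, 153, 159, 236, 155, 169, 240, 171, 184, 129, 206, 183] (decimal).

Offset 0: leading byte 0xE5 = 11100101 → 3-byte char #1 = E5 98 8F.
Offset 3: leading byte 0xF3 = 11110011 → 4-byte char #2 = F3 BA 86 BC.
Offset 7: leading byte 0xEE = 11101110 → 3-byte char #3 = EE 84 9F.
Offset 10: leading byte 0xF2 = 11110010 → 4-byte char #4 = F2 B3 99 9F.
Offset 14: leading byte 0xEC = 11101100 → 3-byte char #5 = EC 9B A9.
Offset 17: leading byte 0xF0 = 11110000 → 4-byte char #6 = F0 AB B8 81.
Leading byte 0xF0 = 11110000 matches 11110xxx → 4-byte sequence.
Byte 1: 0xF0 = 11110000, payload 000 (3 bits).
Byte 2: 0xAB = 10101011 (10xxxxxx ✓), payload 101011.
Byte 3: 0xB8 = 10111000 (10xxxxxx ✓), payload 111000.
Byte 4: 0x81 = 10000001 (10xxxxxx ✓), payload 000001.
Concatenate: 000101011111000000001 = 0x2BE01 (21 bits → U+2BE01).

U+2BE01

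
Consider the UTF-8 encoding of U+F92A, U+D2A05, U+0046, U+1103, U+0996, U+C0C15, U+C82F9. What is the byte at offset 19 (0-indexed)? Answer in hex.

U+F92A → 3-byte form EF A4 AA at offsets 0–2.
U+D2A05 → 4-byte form F3 92 A8 85 at offsets 3–6.
U+0046 → 1-byte form 46 at offsets 7–7.
U+1103 → 3-byte form E1 84 83 at offsets 8–10.
U+0996 → 3-byte form E0 A6 96 at offsets 11–13.
U+C0C15 → 4-byte form F3 80 B0 95 at offsets 14–17.
U+C82F9 → 4-byte form F3 88 8B B9 at offsets 18–21.
Offset 19 falls in char 7's range; it's byte 2 of F3 88 8B B9 = 0x88.

0x88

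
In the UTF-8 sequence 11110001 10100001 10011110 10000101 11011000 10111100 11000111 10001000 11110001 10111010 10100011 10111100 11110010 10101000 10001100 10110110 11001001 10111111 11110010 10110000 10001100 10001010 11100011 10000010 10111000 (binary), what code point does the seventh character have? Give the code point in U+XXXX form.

Offset 0: leading byte 0xF1 = 11110001 → 4-byte char #1 = F1 A1 9E 85.
Offset 4: leading byte 0xD8 = 11011000 → 2-byte char #2 = D8 BC.
Offset 6: leading byte 0xC7 = 11000111 → 2-byte char #3 = C7 88.
Offset 8: leading byte 0xF1 = 11110001 → 4-byte char #4 = F1 BA A3 BC.
Offset 12: leading byte 0xF2 = 11110010 → 4-byte char #5 = F2 A8 8C B6.
Offset 16: leading byte 0xC9 = 11001001 → 2-byte char #6 = C9 BF.
Offset 18: leading byte 0xF2 = 11110010 → 4-byte char #7 = F2 B0 8C 8A.
Leading byte 0xF2 = 11110010 matches 11110xxx → 4-byte sequence.
Byte 1: 0xF2 = 11110010, payload 010 (3 bits).
Byte 2: 0xB0 = 10110000 (10xxxxxx ✓), payload 110000.
Byte 3: 0x8C = 10001100 (10xxxxxx ✓), payload 001100.
Byte 4: 0x8A = 10001010 (10xxxxxx ✓), payload 001010.
Concatenate: 010110000001100001010 = 0xB030A (21 bits → U+B030A).

U+B030A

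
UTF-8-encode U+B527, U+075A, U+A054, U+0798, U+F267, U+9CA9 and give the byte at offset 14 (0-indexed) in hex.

0xB2

U+B527 → 3-byte form EB 94 A7 at offsets 0–2.
U+075A → 2-byte form DD 9A at offsets 3–4.
U+A054 → 3-byte form EA 81 94 at offsets 5–7.
U+0798 → 2-byte form DE 98 at offsets 8–9.
U+F267 → 3-byte form EF 89 A7 at offsets 10–12.
U+9CA9 → 3-byte form E9 B2 A9 at offsets 13–15.
Offset 14 falls in char 6's range; it's byte 2 of E9 B2 A9 = 0xB2.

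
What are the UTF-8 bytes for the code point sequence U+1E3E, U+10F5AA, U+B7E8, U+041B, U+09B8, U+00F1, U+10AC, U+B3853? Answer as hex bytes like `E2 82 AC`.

E1 B8 BE F4 8F 96 AA EB 9F A8 D0 9B E0 A6 B8 C3 B1 E1 82 AC F2 B3 A1 93

U+1E3E: 3-byte form → E1 B8 BE.
U+10F5AA: 4-byte form → F4 8F 96 AA.
U+B7E8: 3-byte form → EB 9F A8.
U+041B: 2-byte form → D0 9B.
U+09B8: 3-byte form → E0 A6 B8.
U+00F1: 2-byte form → C3 B1.
U+10AC: 3-byte form → E1 82 AC.
U+B3853: 4-byte form → F2 B3 A1 93.
Concatenated (24 bytes): E1 B8 BE F4 8F 96 AA EB 9F A8 D0 9B E0 A6 B8 C3 B1 E1 82 AC F2 B3 A1 93.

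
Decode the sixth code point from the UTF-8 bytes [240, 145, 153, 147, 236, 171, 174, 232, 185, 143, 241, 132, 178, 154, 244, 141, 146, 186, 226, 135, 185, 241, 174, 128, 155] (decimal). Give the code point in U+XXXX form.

Offset 0: leading byte 0xF0 = 11110000 → 4-byte char #1 = F0 91 99 93.
Offset 4: leading byte 0xEC = 11101100 → 3-byte char #2 = EC AB AE.
Offset 7: leading byte 0xE8 = 11101000 → 3-byte char #3 = E8 B9 8F.
Offset 10: leading byte 0xF1 = 11110001 → 4-byte char #4 = F1 84 B2 9A.
Offset 14: leading byte 0xF4 = 11110100 → 4-byte char #5 = F4 8D 92 BA.
Offset 18: leading byte 0xE2 = 11100010 → 3-byte char #6 = E2 87 B9.
Leading byte 0xE2 = 11100010 matches 1110xxxx → 3-byte sequence.
Byte 1: 0xE2 = 11100010, payload 0010 (4 bits).
Byte 2: 0x87 = 10000111 (10xxxxxx ✓), payload 000111.
Byte 3: 0xB9 = 10111001 (10xxxxxx ✓), payload 111001.
Concatenate: 0010000111111001 = 0x21F9 (16 bits → U+21F9).

U+21F9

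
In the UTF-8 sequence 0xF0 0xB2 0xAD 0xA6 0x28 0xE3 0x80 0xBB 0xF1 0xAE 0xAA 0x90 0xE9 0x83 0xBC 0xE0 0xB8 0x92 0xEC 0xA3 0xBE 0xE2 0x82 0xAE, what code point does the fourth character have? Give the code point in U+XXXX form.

Offset 0: leading byte 0xF0 = 11110000 → 4-byte char #1 = F0 B2 AD A6.
Offset 4: leading byte 0x28 = 00101000 → 1-byte char #2 = 28.
Offset 5: leading byte 0xE3 = 11100011 → 3-byte char #3 = E3 80 BB.
Offset 8: leading byte 0xF1 = 11110001 → 4-byte char #4 = F1 AE AA 90.
Leading byte 0xF1 = 11110001 matches 11110xxx → 4-byte sequence.
Byte 1: 0xF1 = 11110001, payload 001 (3 bits).
Byte 2: 0xAE = 10101110 (10xxxxxx ✓), payload 101110.
Byte 3: 0xAA = 10101010 (10xxxxxx ✓), payload 101010.
Byte 4: 0x90 = 10010000 (10xxxxxx ✓), payload 010000.
Concatenate: 001101110101010010000 = 0x6EA90 (21 bits → U+6EA90).

U+6EA90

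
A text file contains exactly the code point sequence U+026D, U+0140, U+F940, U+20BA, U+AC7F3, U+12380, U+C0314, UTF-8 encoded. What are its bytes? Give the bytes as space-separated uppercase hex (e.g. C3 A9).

U+026D: 2-byte form → C9 AD.
U+0140: 2-byte form → C5 80.
U+F940: 3-byte form → EF A5 80.
U+20BA: 3-byte form → E2 82 BA.
U+AC7F3: 4-byte form → F2 AC 9F B3.
U+12380: 4-byte form → F0 92 8E 80.
U+C0314: 4-byte form → F3 80 8C 94.
Concatenated (22 bytes): C9 AD C5 80 EF A5 80 E2 82 BA F2 AC 9F B3 F0 92 8E 80 F3 80 8C 94.

C9 AD C5 80 EF A5 80 E2 82 BA F2 AC 9F B3 F0 92 8E 80 F3 80 8C 94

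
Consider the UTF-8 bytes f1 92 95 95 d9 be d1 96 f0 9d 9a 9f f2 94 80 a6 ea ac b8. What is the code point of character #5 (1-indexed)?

U+94026

Offset 0: leading byte 0xF1 = 11110001 → 4-byte char #1 = F1 92 95 95.
Offset 4: leading byte 0xD9 = 11011001 → 2-byte char #2 = D9 BE.
Offset 6: leading byte 0xD1 = 11010001 → 2-byte char #3 = D1 96.
Offset 8: leading byte 0xF0 = 11110000 → 4-byte char #4 = F0 9D 9A 9F.
Offset 12: leading byte 0xF2 = 11110010 → 4-byte char #5 = F2 94 80 A6.
Leading byte 0xF2 = 11110010 matches 11110xxx → 4-byte sequence.
Byte 1: 0xF2 = 11110010, payload 010 (3 bits).
Byte 2: 0x94 = 10010100 (10xxxxxx ✓), payload 010100.
Byte 3: 0x80 = 10000000 (10xxxxxx ✓), payload 000000.
Byte 4: 0xA6 = 10100110 (10xxxxxx ✓), payload 100110.
Concatenate: 010010100000000100110 = 0x94026 (21 bits → U+94026).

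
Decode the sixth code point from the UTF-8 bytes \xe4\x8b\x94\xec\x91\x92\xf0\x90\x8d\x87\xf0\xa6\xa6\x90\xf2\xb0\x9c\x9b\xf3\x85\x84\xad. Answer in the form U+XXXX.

Offset 0: leading byte 0xE4 = 11100100 → 3-byte char #1 = E4 8B 94.
Offset 3: leading byte 0xEC = 11101100 → 3-byte char #2 = EC 91 92.
Offset 6: leading byte 0xF0 = 11110000 → 4-byte char #3 = F0 90 8D 87.
Offset 10: leading byte 0xF0 = 11110000 → 4-byte char #4 = F0 A6 A6 90.
Offset 14: leading byte 0xF2 = 11110010 → 4-byte char #5 = F2 B0 9C 9B.
Offset 18: leading byte 0xF3 = 11110011 → 4-byte char #6 = F3 85 84 AD.
Leading byte 0xF3 = 11110011 matches 11110xxx → 4-byte sequence.
Byte 1: 0xF3 = 11110011, payload 011 (3 bits).
Byte 2: 0x85 = 10000101 (10xxxxxx ✓), payload 000101.
Byte 3: 0x84 = 10000100 (10xxxxxx ✓), payload 000100.
Byte 4: 0xAD = 10101101 (10xxxxxx ✓), payload 101101.
Concatenate: 011000101000100101101 = 0xC512D (21 bits → U+C512D).

U+C512D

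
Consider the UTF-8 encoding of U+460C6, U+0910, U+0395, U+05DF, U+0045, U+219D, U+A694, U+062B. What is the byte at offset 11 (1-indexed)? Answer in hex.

0x9F

1-indexed offset 11 is 0-indexed offset 10.
U+460C6 → 4-byte form F1 86 83 86 at offsets 0–3.
U+0910 → 3-byte form E0 A4 90 at offsets 4–6.
U+0395 → 2-byte form CE 95 at offsets 7–8.
U+05DF → 2-byte form D7 9F at offsets 9–10.
Offset 10 falls in char 4's range; it's byte 2 of D7 9F = 0x9F.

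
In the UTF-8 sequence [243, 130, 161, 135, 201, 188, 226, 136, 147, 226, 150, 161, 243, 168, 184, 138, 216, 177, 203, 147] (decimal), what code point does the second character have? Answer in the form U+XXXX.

Offset 0: leading byte 0xF3 = 11110011 → 4-byte char #1 = F3 82 A1 87.
Offset 4: leading byte 0xC9 = 11001001 → 2-byte char #2 = C9 BC.
Leading byte 0xC9 = 11001001 matches 110xxxxx → 2-byte sequence.
Byte 1: 0xC9 = 11001001, payload 01001 (5 bits).
Byte 2: 0xBC = 10111100 (10xxxxxx ✓), payload 111100.
Concatenate: 01001111100 = 0x27C (11 bits → U+027C).

U+027C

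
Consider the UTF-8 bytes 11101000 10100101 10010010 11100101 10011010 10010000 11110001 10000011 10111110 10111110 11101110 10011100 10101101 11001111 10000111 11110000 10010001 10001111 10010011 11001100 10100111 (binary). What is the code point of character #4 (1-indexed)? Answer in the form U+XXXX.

U+E72D

Offset 0: leading byte 0xE8 = 11101000 → 3-byte char #1 = E8 A5 92.
Offset 3: leading byte 0xE5 = 11100101 → 3-byte char #2 = E5 9A 90.
Offset 6: leading byte 0xF1 = 11110001 → 4-byte char #3 = F1 83 BE BE.
Offset 10: leading byte 0xEE = 11101110 → 3-byte char #4 = EE 9C AD.
Leading byte 0xEE = 11101110 matches 1110xxxx → 3-byte sequence.
Byte 1: 0xEE = 11101110, payload 1110 (4 bits).
Byte 2: 0x9C = 10011100 (10xxxxxx ✓), payload 011100.
Byte 3: 0xAD = 10101101 (10xxxxxx ✓), payload 101101.
Concatenate: 1110011100101101 = 0xE72D (16 bits → U+E72D).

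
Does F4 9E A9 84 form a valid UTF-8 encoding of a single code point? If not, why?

invalid (encodes a value above U+10FFFF)

Leading byte 0xF4 = 11110100 → 4-byte form.
Payload = 0x11EA44, which exceeds U+10FFFF, the maximum Unicode code point. (Leading bytes F5–FF, or F4 followed by ≥ 0x90, are invalid.)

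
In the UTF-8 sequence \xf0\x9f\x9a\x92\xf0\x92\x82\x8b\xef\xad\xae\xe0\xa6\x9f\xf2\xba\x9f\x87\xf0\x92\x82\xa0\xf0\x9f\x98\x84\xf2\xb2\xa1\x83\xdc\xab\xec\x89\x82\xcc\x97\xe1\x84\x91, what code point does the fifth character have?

Offset 0: leading byte 0xF0 = 11110000 → 4-byte char #1 = F0 9F 9A 92.
Offset 4: leading byte 0xF0 = 11110000 → 4-byte char #2 = F0 92 82 8B.
Offset 8: leading byte 0xEF = 11101111 → 3-byte char #3 = EF AD AE.
Offset 11: leading byte 0xE0 = 11100000 → 3-byte char #4 = E0 A6 9F.
Offset 14: leading byte 0xF2 = 11110010 → 4-byte char #5 = F2 BA 9F 87.
Leading byte 0xF2 = 11110010 matches 11110xxx → 4-byte sequence.
Byte 1: 0xF2 = 11110010, payload 010 (3 bits).
Byte 2: 0xBA = 10111010 (10xxxxxx ✓), payload 111010.
Byte 3: 0x9F = 10011111 (10xxxxxx ✓), payload 011111.
Byte 4: 0x87 = 10000111 (10xxxxxx ✓), payload 000111.
Concatenate: 010111010011111000111 = 0xBA7C7 (21 bits → U+BA7C7).

U+BA7C7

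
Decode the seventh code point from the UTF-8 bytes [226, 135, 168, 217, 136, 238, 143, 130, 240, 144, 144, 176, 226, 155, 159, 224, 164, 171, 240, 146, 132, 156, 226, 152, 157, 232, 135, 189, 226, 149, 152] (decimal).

Offset 0: leading byte 0xE2 = 11100010 → 3-byte char #1 = E2 87 A8.
Offset 3: leading byte 0xD9 = 11011001 → 2-byte char #2 = D9 88.
Offset 5: leading byte 0xEE = 11101110 → 3-byte char #3 = EE 8F 82.
Offset 8: leading byte 0xF0 = 11110000 → 4-byte char #4 = F0 90 90 B0.
Offset 12: leading byte 0xE2 = 11100010 → 3-byte char #5 = E2 9B 9F.
Offset 15: leading byte 0xE0 = 11100000 → 3-byte char #6 = E0 A4 AB.
Offset 18: leading byte 0xF0 = 11110000 → 4-byte char #7 = F0 92 84 9C.
Leading byte 0xF0 = 11110000 matches 11110xxx → 4-byte sequence.
Byte 1: 0xF0 = 11110000, payload 000 (3 bits).
Byte 2: 0x92 = 10010010 (10xxxxxx ✓), payload 010010.
Byte 3: 0x84 = 10000100 (10xxxxxx ✓), payload 000100.
Byte 4: 0x9C = 10011100 (10xxxxxx ✓), payload 011100.
Concatenate: 000010010000100011100 = 0x1211C (21 bits → U+1211C).

U+1211C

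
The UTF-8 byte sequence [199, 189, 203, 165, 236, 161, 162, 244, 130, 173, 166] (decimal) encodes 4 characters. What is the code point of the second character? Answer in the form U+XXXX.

Offset 0: leading byte 0xC7 = 11000111 → 2-byte char #1 = C7 BD.
Offset 2: leading byte 0xCB = 11001011 → 2-byte char #2 = CB A5.
Leading byte 0xCB = 11001011 matches 110xxxxx → 2-byte sequence.
Byte 1: 0xCB = 11001011, payload 01011 (5 bits).
Byte 2: 0xA5 = 10100101 (10xxxxxx ✓), payload 100101.
Concatenate: 01011100101 = 0x2E5 (11 bits → U+02E5).

U+02E5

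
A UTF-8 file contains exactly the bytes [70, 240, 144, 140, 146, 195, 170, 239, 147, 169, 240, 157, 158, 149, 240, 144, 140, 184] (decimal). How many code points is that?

Byte at offset 0: 0x46 = 01000110 → 1-byte char (#1). Advance 1.
Byte at offset 1: 0xF0 = 11110000 → 4-byte char (#2). Advance 4.
Byte at offset 5: 0xC3 = 11000011 → 2-byte char (#3). Advance 2.
Byte at offset 7: 0xEF = 11101111 → 3-byte char (#4). Advance 3.
Byte at offset 10: 0xF0 = 11110000 → 4-byte char (#5). Advance 4.
Byte at offset 14: 0xF0 = 11110000 → 4-byte char (#6). Advance 4.
Reached end at offset 18 after 6 code points.

6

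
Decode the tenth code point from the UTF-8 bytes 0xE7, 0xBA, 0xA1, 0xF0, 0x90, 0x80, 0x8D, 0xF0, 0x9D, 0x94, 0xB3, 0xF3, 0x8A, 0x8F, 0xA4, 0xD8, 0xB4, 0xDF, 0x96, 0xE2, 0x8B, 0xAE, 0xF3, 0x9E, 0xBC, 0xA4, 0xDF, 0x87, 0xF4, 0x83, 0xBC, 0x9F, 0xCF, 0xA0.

U+103F1F

Offset 0: leading byte 0xE7 = 11100111 → 3-byte char #1 = E7 BA A1.
Offset 3: leading byte 0xF0 = 11110000 → 4-byte char #2 = F0 90 80 8D.
Offset 7: leading byte 0xF0 = 11110000 → 4-byte char #3 = F0 9D 94 B3.
Offset 11: leading byte 0xF3 = 11110011 → 4-byte char #4 = F3 8A 8F A4.
Offset 15: leading byte 0xD8 = 11011000 → 2-byte char #5 = D8 B4.
Offset 17: leading byte 0xDF = 11011111 → 2-byte char #6 = DF 96.
Offset 19: leading byte 0xE2 = 11100010 → 3-byte char #7 = E2 8B AE.
Offset 22: leading byte 0xF3 = 11110011 → 4-byte char #8 = F3 9E BC A4.
Offset 26: leading byte 0xDF = 11011111 → 2-byte char #9 = DF 87.
Offset 28: leading byte 0xF4 = 11110100 → 4-byte char #10 = F4 83 BC 9F.
Leading byte 0xF4 = 11110100 matches 11110xxx → 4-byte sequence.
Byte 1: 0xF4 = 11110100, payload 100 (3 bits).
Byte 2: 0x83 = 10000011 (10xxxxxx ✓), payload 000011.
Byte 3: 0xBC = 10111100 (10xxxxxx ✓), payload 111100.
Byte 4: 0x9F = 10011111 (10xxxxxx ✓), payload 011111.
Concatenate: 100000011111100011111 = 0x103F1F (21 bits → U+103F1F).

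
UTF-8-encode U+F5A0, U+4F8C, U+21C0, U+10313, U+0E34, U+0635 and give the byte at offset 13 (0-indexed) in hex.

U+F5A0 → 3-byte form EF 96 A0 at offsets 0–2.
U+4F8C → 3-byte form E4 BE 8C at offsets 3–5.
U+21C0 → 3-byte form E2 87 80 at offsets 6–8.
U+10313 → 4-byte form F0 90 8C 93 at offsets 9–12.
U+0E34 → 3-byte form E0 B8 B4 at offsets 13–15.
Offset 13 falls in char 5's range; it's byte 1 of E0 B8 B4 = 0xE0.

0xE0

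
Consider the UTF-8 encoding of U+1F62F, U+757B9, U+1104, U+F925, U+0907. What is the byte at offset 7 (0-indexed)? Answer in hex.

0xB9

U+1F62F → 4-byte form F0 9F 98 AF at offsets 0–3.
U+757B9 → 4-byte form F1 B5 9E B9 at offsets 4–7.
Offset 7 falls in char 2's range; it's byte 4 of F1 B5 9E B9 = 0xB9.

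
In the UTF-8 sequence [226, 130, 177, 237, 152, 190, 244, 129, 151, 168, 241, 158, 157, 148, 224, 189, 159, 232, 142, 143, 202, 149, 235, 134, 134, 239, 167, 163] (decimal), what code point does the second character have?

Offset 0: leading byte 0xE2 = 11100010 → 3-byte char #1 = E2 82 B1.
Offset 3: leading byte 0xED = 11101101 → 3-byte char #2 = ED 98 BE.
Leading byte 0xED = 11101101 matches 1110xxxx → 3-byte sequence.
Byte 1: 0xED = 11101101, payload 1101 (4 bits).
Byte 2: 0x98 = 10011000 (10xxxxxx ✓), payload 011000.
Byte 3: 0xBE = 10111110 (10xxxxxx ✓), payload 111110.
Concatenate: 1101011000111110 = 0xD63E (16 bits → U+D63E).

U+D63E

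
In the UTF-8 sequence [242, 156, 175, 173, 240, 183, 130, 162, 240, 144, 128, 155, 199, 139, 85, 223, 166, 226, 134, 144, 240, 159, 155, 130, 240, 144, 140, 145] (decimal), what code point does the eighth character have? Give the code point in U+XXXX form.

U+1F6C2

Offset 0: leading byte 0xF2 = 11110010 → 4-byte char #1 = F2 9C AF AD.
Offset 4: leading byte 0xF0 = 11110000 → 4-byte char #2 = F0 B7 82 A2.
Offset 8: leading byte 0xF0 = 11110000 → 4-byte char #3 = F0 90 80 9B.
Offset 12: leading byte 0xC7 = 11000111 → 2-byte char #4 = C7 8B.
Offset 14: leading byte 0x55 = 01010101 → 1-byte char #5 = 55.
Offset 15: leading byte 0xDF = 11011111 → 2-byte char #6 = DF A6.
Offset 17: leading byte 0xE2 = 11100010 → 3-byte char #7 = E2 86 90.
Offset 20: leading byte 0xF0 = 11110000 → 4-byte char #8 = F0 9F 9B 82.
Leading byte 0xF0 = 11110000 matches 11110xxx → 4-byte sequence.
Byte 1: 0xF0 = 11110000, payload 000 (3 bits).
Byte 2: 0x9F = 10011111 (10xxxxxx ✓), payload 011111.
Byte 3: 0x9B = 10011011 (10xxxxxx ✓), payload 011011.
Byte 4: 0x82 = 10000010 (10xxxxxx ✓), payload 000010.
Concatenate: 000011111011011000010 = 0x1F6C2 (21 bits → U+1F6C2).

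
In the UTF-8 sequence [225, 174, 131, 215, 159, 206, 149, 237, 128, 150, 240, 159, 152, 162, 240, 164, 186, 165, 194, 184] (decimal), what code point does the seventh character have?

U+00B8

Offset 0: leading byte 0xE1 = 11100001 → 3-byte char #1 = E1 AE 83.
Offset 3: leading byte 0xD7 = 11010111 → 2-byte char #2 = D7 9F.
Offset 5: leading byte 0xCE = 11001110 → 2-byte char #3 = CE 95.
Offset 7: leading byte 0xED = 11101101 → 3-byte char #4 = ED 80 96.
Offset 10: leading byte 0xF0 = 11110000 → 4-byte char #5 = F0 9F 98 A2.
Offset 14: leading byte 0xF0 = 11110000 → 4-byte char #6 = F0 A4 BA A5.
Offset 18: leading byte 0xC2 = 11000010 → 2-byte char #7 = C2 B8.
Leading byte 0xC2 = 11000010 matches 110xxxxx → 2-byte sequence.
Byte 1: 0xC2 = 11000010, payload 00010 (5 bits).
Byte 2: 0xB8 = 10111000 (10xxxxxx ✓), payload 111000.
Concatenate: 00010111000 = 0xB8 (11 bits → U+00B8).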